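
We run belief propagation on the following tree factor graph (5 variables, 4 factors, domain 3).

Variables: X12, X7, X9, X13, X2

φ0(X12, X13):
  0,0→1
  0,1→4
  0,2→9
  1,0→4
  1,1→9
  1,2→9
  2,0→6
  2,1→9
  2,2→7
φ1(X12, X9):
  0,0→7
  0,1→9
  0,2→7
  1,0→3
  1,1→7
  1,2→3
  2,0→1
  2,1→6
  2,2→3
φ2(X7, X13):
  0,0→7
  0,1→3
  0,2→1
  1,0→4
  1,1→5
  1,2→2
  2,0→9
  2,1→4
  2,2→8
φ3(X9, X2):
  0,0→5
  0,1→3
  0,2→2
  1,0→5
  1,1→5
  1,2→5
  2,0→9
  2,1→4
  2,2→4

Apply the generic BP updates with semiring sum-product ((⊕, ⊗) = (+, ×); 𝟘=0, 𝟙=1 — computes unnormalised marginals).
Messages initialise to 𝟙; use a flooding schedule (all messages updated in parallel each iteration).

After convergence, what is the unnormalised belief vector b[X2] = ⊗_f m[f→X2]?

b[X2] = [64890, 45495, 43160]

init: all messages = 𝟙 over 3 values
r1 m[φ0→X12] = [14, 22, 22]
r1 m[φ0→X13] = [11, 22, 25]
r1 m[φ1→X12] = [23, 13, 10]
r1 m[φ1→X9] = [11, 22, 13]
r1 m[φ2→X7] = [11, 11, 21]
r1 m[φ2→X13] = [20, 12, 11]
r1 m[φ3→X9] = [10, 15, 17]
r1 m[φ3→X2] = [19, 12, 11]
r1 m[X12→φ0] = [1, 1, 1]
r1 m[X12→φ1] = [1, 1, 1]
r1 m[X7→φ2] = [1, 1, 1]
r1 m[X9→φ1] = [1, 1, 1]
r1 m[X9→φ3] = [1, 1, 1]
r1 m[X13→φ0] = [1, 1, 1]
r1 m[X13→φ2] = [1, 1, 1]
r1 m[X2→φ3] = [1, 1, 1]
r2 m[φ0→X12] = [14, 22, 22]
r2 m[φ0→X13] = [11, 22, 25]
r2 m[φ1→X12] = [23, 13, 10]
r2 m[φ1→X9] = [11, 22, 13]
r2 m[φ2→X7] = [11, 11, 21]
r2 m[φ2→X13] = [20, 12, 11]
r2 m[φ3→X9] = [10, 15, 17]
r2 m[φ3→X2] = [19, 12, 11]
r2 m[X12→φ0] = [23, 13, 10]
r2 m[X12→φ1] = [14, 22, 22]
r2 m[X7→φ2] = [1, 1, 1]
r2 m[X9→φ1] = [10, 15, 17]
r2 m[X9→φ3] = [11, 22, 13]
r2 m[X13→φ0] = [20, 12, 11]
r2 m[X13→φ2] = [11, 22, 25]
r2 m[X2→φ3] = [1, 1, 1]
r3 m[φ0→X12] = [167, 287, 305]
r3 m[φ0→X13] = [135, 299, 394]
r3 m[φ1→X12] = [324, 186, 151]
r3 m[φ1→X9] = [186, 412, 230]
r3 m[φ2→X7] = [168, 204, 387]
r3 m[φ2→X13] = [20, 12, 11]
r3 m[φ3→X9] = [10, 15, 17]
r3 m[φ3→X2] = [282, 195, 184]
r3 m[X12→φ0] = [23, 13, 10]
r3 m[X12→φ1] = [14, 22, 22]
r3 m[X7→φ2] = [1, 1, 1]
r3 m[X9→φ1] = [10, 15, 17]
r3 m[X9→φ3] = [11, 22, 13]
r3 m[X13→φ0] = [20, 12, 11]
r3 m[X13→φ2] = [11, 22, 25]
r3 m[X2→φ3] = [1, 1, 1]
r4 m[φ0→X12] = [167, 287, 305]
r4 m[φ0→X13] = [135, 299, 394]
r4 m[φ1→X12] = [324, 186, 151]
r4 m[φ1→X9] = [186, 412, 230]
r4 m[φ2→X7] = [168, 204, 387]
r4 m[φ2→X13] = [20, 12, 11]
r4 m[φ3→X9] = [10, 15, 17]
r4 m[φ3→X2] = [282, 195, 184]
r4 m[X12→φ0] = [324, 186, 151]
r4 m[X12→φ1] = [167, 287, 305]
r4 m[X7→φ2] = [1, 1, 1]
r4 m[X9→φ1] = [10, 15, 17]
r4 m[X9→φ3] = [186, 412, 230]
r4 m[X13→φ0] = [20, 12, 11]
r4 m[X13→φ2] = [135, 299, 394]
r4 m[X2→φ3] = [1, 1, 1]
r5 m[φ0→X12] = [167, 287, 305]
r5 m[φ0→X13] = [1974, 4329, 5647]
r5 m[φ1→X12] = [324, 186, 151]
r5 m[φ1→X9] = [2335, 5342, 2945]
r5 m[φ2→X7] = [2236, 2823, 5563]
r5 m[φ2→X13] = [20, 12, 11]
r5 m[φ3→X9] = [10, 15, 17]
r5 m[φ3→X2] = [5060, 3538, 3352]
r5 m[X12→φ0] = [324, 186, 151]
r5 m[X12→φ1] = [167, 287, 305]
r5 m[X7→φ2] = [1, 1, 1]
r5 m[X9→φ1] = [10, 15, 17]
r5 m[X9→φ3] = [186, 412, 230]
r5 m[X13→φ0] = [20, 12, 11]
r5 m[X13→φ2] = [135, 299, 394]
r5 m[X2→φ3] = [1, 1, 1]
r6 m[φ0→X12] = [167, 287, 305]
r6 m[φ0→X13] = [1974, 4329, 5647]
r6 m[φ1→X12] = [324, 186, 151]
r6 m[φ1→X9] = [2335, 5342, 2945]
r6 m[φ2→X7] = [2236, 2823, 5563]
r6 m[φ2→X13] = [20, 12, 11]
r6 m[φ3→X9] = [10, 15, 17]
r6 m[φ3→X2] = [5060, 3538, 3352]
r6 m[X12→φ0] = [324, 186, 151]
r6 m[X12→φ1] = [167, 287, 305]
r6 m[X7→φ2] = [1, 1, 1]
r6 m[X9→φ1] = [10, 15, 17]
r6 m[X9→φ3] = [2335, 5342, 2945]
r6 m[X13→φ0] = [20, 12, 11]
r6 m[X13→φ2] = [1974, 4329, 5647]
r6 m[X2→φ3] = [1, 1, 1]
r7 m[φ0→X12] = [167, 287, 305]
r7 m[φ0→X13] = [1974, 4329, 5647]
r7 m[φ1→X12] = [324, 186, 151]
r7 m[φ1→X9] = [2335, 5342, 2945]
r7 m[φ2→X7] = [32452, 40835, 80258]
r7 m[φ2→X13] = [20, 12, 11]
r7 m[φ3→X9] = [10, 15, 17]
r7 m[φ3→X2] = [64890, 45495, 43160]
r7 m[X12→φ0] = [324, 186, 151]
r7 m[X12→φ1] = [167, 287, 305]
r7 m[X7→φ2] = [1, 1, 1]
r7 m[X9→φ1] = [10, 15, 17]
r7 m[X9→φ3] = [2335, 5342, 2945]
r7 m[X13→φ0] = [20, 12, 11]
r7 m[X13→φ2] = [1974, 4329, 5647]
r7 m[X2→φ3] = [1, 1, 1]
r8 m[φ0→X12] = [167, 287, 305]
r8 m[φ0→X13] = [1974, 4329, 5647]
r8 m[φ1→X12] = [324, 186, 151]
r8 m[φ1→X9] = [2335, 5342, 2945]
r8 m[φ2→X7] = [32452, 40835, 80258]
r8 m[φ2→X13] = [20, 12, 11]
r8 m[φ3→X9] = [10, 15, 17]
r8 m[φ3→X2] = [64890, 45495, 43160]
r8 m[X12→φ0] = [324, 186, 151]
r8 m[X12→φ1] = [167, 287, 305]
r8 m[X7→φ2] = [1, 1, 1]
r8 m[X9→φ1] = [10, 15, 17]
r8 m[X9→φ3] = [2335, 5342, 2945]
r8 m[X13→φ0] = [20, 12, 11]
r8 m[X13→φ2] = [1974, 4329, 5647]
r8 m[X2→φ3] = [1, 1, 1]
fixed point reached at round 8
b[X2] = ⊗ incoming = [64890, 45495, 43160]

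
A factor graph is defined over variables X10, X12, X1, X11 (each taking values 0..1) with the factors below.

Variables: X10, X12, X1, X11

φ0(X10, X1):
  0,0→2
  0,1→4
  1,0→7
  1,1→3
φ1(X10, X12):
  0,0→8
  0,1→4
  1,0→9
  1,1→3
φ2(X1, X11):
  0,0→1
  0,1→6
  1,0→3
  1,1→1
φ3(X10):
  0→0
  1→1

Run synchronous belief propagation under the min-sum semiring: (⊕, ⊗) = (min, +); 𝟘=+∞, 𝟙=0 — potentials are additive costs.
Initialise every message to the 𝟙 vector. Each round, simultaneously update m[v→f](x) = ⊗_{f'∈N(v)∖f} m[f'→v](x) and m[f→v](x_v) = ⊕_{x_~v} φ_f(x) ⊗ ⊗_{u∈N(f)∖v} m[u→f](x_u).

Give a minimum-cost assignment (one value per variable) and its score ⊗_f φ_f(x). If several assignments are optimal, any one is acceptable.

assignment: (X10=0, X12=1, X1=0, X11=0); score = 7

init: all messages = 𝟙 over 2 values
r1 m[φ0→X10] = [2, 3]
r1 m[φ0→X1] = [2, 3]
r1 m[φ1→X10] = [4, 3]
r1 m[φ1→X12] = [8, 3]
r1 m[φ2→X1] = [1, 1]
r1 m[φ2→X11] = [1, 1]
r1 m[φ3→X10] = [0, 1]
r1 m[X10→φ0] = [0, 0]
r1 m[X10→φ1] = [0, 0]
r1 m[X10→φ3] = [0, 0]
r1 m[X12→φ1] = [0, 0]
r1 m[X1→φ0] = [0, 0]
r1 m[X1→φ2] = [0, 0]
r1 m[X11→φ2] = [0, 0]
r2 m[φ0→X10] = [2, 3]
r2 m[φ0→X1] = [2, 3]
r2 m[φ1→X10] = [4, 3]
r2 m[φ1→X12] = [8, 3]
r2 m[φ2→X1] = [1, 1]
r2 m[φ2→X11] = [1, 1]
r2 m[φ3→X10] = [0, 1]
r2 m[X10→φ0] = [4, 4]
r2 m[X10→φ1] = [2, 4]
r2 m[X10→φ3] = [6, 6]
r2 m[X12→φ1] = [0, 0]
r2 m[X1→φ0] = [1, 1]
r2 m[X1→φ2] = [2, 3]
r2 m[X11→φ2] = [0, 0]
r3 m[φ0→X10] = [3, 4]
r3 m[φ0→X1] = [6, 7]
r3 m[φ1→X10] = [4, 3]
r3 m[φ1→X12] = [10, 6]
r3 m[φ2→X1] = [1, 1]
r3 m[φ2→X11] = [3, 4]
r3 m[φ3→X10] = [0, 1]
r3 m[X10→φ0] = [4, 4]
r3 m[X10→φ1] = [2, 4]
r3 m[X10→φ3] = [6, 6]
r3 m[X12→φ1] = [0, 0]
r3 m[X1→φ0] = [1, 1]
r3 m[X1→φ2] = [2, 3]
r3 m[X11→φ2] = [0, 0]
r4 m[φ0→X10] = [3, 4]
r4 m[φ0→X1] = [6, 7]
r4 m[φ1→X10] = [4, 3]
r4 m[φ1→X12] = [10, 6]
r4 m[φ2→X1] = [1, 1]
r4 m[φ2→X11] = [3, 4]
r4 m[φ3→X10] = [0, 1]
r4 m[X10→φ0] = [4, 4]
r4 m[X10→φ1] = [3, 5]
r4 m[X10→φ3] = [7, 7]
r4 m[X12→φ1] = [0, 0]
r4 m[X1→φ0] = [1, 1]
r4 m[X1→φ2] = [6, 7]
r4 m[X11→φ2] = [0, 0]
r5 m[φ0→X10] = [3, 4]
r5 m[φ0→X1] = [6, 7]
r5 m[φ1→X10] = [4, 3]
r5 m[φ1→X12] = [11, 7]
r5 m[φ2→X1] = [1, 1]
r5 m[φ2→X11] = [7, 8]
r5 m[φ3→X10] = [0, 1]
r5 m[X10→φ0] = [4, 4]
r5 m[X10→φ1] = [3, 5]
r5 m[X10→φ3] = [7, 7]
r5 m[X12→φ1] = [0, 0]
r5 m[X1→φ0] = [1, 1]
r5 m[X1→φ2] = [6, 7]
r5 m[X11→φ2] = [0, 0]
r6 m[φ0→X10] = [3, 4]
r6 m[φ0→X1] = [6, 7]
r6 m[φ1→X10] = [4, 3]
r6 m[φ1→X12] = [11, 7]
r6 m[φ2→X1] = [1, 1]
r6 m[φ2→X11] = [7, 8]
r6 m[φ3→X10] = [0, 1]
r6 m[X10→φ0] = [4, 4]
r6 m[X10→φ1] = [3, 5]
r6 m[X10→φ3] = [7, 7]
r6 m[X12→φ1] = [0, 0]
r6 m[X1→φ0] = [1, 1]
r6 m[X1→φ2] = [6, 7]
r6 m[X11→φ2] = [0, 0]
fixed point reached at round 6
traceback from X10: (X10=0, X12=1, X1=0, X11=0), score=7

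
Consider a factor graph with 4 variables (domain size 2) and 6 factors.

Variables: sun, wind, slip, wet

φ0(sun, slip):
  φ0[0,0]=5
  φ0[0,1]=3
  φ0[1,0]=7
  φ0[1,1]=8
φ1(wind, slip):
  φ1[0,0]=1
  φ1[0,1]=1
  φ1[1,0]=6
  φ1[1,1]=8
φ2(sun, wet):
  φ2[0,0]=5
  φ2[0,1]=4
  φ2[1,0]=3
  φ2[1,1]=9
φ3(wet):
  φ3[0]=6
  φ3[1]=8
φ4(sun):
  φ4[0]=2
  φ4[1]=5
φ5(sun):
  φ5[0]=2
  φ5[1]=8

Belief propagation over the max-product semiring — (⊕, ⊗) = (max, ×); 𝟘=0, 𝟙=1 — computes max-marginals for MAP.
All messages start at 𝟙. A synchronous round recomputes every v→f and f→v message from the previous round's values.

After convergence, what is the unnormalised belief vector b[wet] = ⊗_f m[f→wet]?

b[wet] = [46080, 184320]

init: all messages = 𝟙 over 2 values
r1 m[φ0→sun] = [5, 8]
r1 m[φ0→slip] = [7, 8]
r1 m[φ1→wind] = [1, 8]
r1 m[φ1→slip] = [6, 8]
r1 m[φ2→sun] = [5, 9]
r1 m[φ2→wet] = [5, 9]
r1 m[φ3→wet] = [6, 8]
r1 m[φ4→sun] = [2, 5]
r1 m[φ5→sun] = [2, 8]
r1 m[sun→φ0] = [1, 1]
r1 m[sun→φ2] = [1, 1]
r1 m[sun→φ4] = [1, 1]
r1 m[sun→φ5] = [1, 1]
r1 m[wind→φ1] = [1, 1]
r1 m[slip→φ0] = [1, 1]
r1 m[slip→φ1] = [1, 1]
r1 m[wet→φ2] = [1, 1]
r1 m[wet→φ3] = [1, 1]
r2 m[φ0→sun] = [5, 8]
r2 m[φ0→slip] = [7, 8]
r2 m[φ1→wind] = [1, 8]
r2 m[φ1→slip] = [6, 8]
r2 m[φ2→sun] = [5, 9]
r2 m[φ2→wet] = [5, 9]
r2 m[φ3→wet] = [6, 8]
r2 m[φ4→sun] = [2, 5]
r2 m[φ5→sun] = [2, 8]
r2 m[sun→φ0] = [20, 360]
r2 m[sun→φ2] = [20, 320]
r2 m[sun→φ4] = [50, 576]
r2 m[sun→φ5] = [50, 360]
r2 m[wind→φ1] = [1, 1]
r2 m[slip→φ0] = [6, 8]
r2 m[slip→φ1] = [7, 8]
r2 m[wet→φ2] = [6, 8]
r2 m[wet→φ3] = [5, 9]
r3 m[φ0→sun] = [30, 64]
r3 m[φ0→slip] = [2520, 2880]
r3 m[φ1→wind] = [8, 64]
r3 m[φ1→slip] = [6, 8]
r3 m[φ2→sun] = [32, 72]
r3 m[φ2→wet] = [960, 2880]
r3 m[φ3→wet] = [6, 8]
r3 m[φ4→sun] = [2, 5]
r3 m[φ5→sun] = [2, 8]
r3 m[sun→φ0] = [20, 360]
r3 m[sun→φ2] = [20, 320]
r3 m[sun→φ4] = [50, 576]
r3 m[sun→φ5] = [50, 360]
r3 m[wind→φ1] = [1, 1]
r3 m[slip→φ0] = [6, 8]
r3 m[slip→φ1] = [7, 8]
r3 m[wet→φ2] = [6, 8]
r3 m[wet→φ3] = [5, 9]
r4 m[φ0→sun] = [30, 64]
r4 m[φ0→slip] = [2520, 2880]
r4 m[φ1→wind] = [8, 64]
r4 m[φ1→slip] = [6, 8]
r4 m[φ2→sun] = [32, 72]
r4 m[φ2→wet] = [960, 2880]
r4 m[φ3→wet] = [6, 8]
r4 m[φ4→sun] = [2, 5]
r4 m[φ5→sun] = [2, 8]
r4 m[sun→φ0] = [128, 2880]
r4 m[sun→φ2] = [120, 2560]
r4 m[sun→φ4] = [1920, 36864]
r4 m[sun→φ5] = [1920, 23040]
r4 m[wind→φ1] = [1, 1]
r4 m[slip→φ0] = [6, 8]
r4 m[slip→φ1] = [2520, 2880]
r4 m[wet→φ2] = [6, 8]
r4 m[wet→φ3] = [960, 2880]
r5 m[φ0→sun] = [30, 64]
r5 m[φ0→slip] = [20160, 23040]
r5 m[φ1→wind] = [2880, 23040]
r5 m[φ1→slip] = [6, 8]
r5 m[φ2→sun] = [32, 72]
r5 m[φ2→wet] = [7680, 23040]
r5 m[φ3→wet] = [6, 8]
r5 m[φ4→sun] = [2, 5]
r5 m[φ5→sun] = [2, 8]
r5 m[sun→φ0] = [128, 2880]
r5 m[sun→φ2] = [120, 2560]
r5 m[sun→φ4] = [1920, 36864]
r5 m[sun→φ5] = [1920, 23040]
r5 m[wind→φ1] = [1, 1]
r5 m[slip→φ0] = [6, 8]
r5 m[slip→φ1] = [2520, 2880]
r5 m[wet→φ2] = [6, 8]
r5 m[wet→φ3] = [960, 2880]
r6 m[φ0→sun] = [30, 64]
r6 m[φ0→slip] = [20160, 23040]
r6 m[φ1→wind] = [2880, 23040]
r6 m[φ1→slip] = [6, 8]
r6 m[φ2→sun] = [32, 72]
r6 m[φ2→wet] = [7680, 23040]
r6 m[φ3→wet] = [6, 8]
r6 m[φ4→sun] = [2, 5]
r6 m[φ5→sun] = [2, 8]
r6 m[sun→φ0] = [128, 2880]
r6 m[sun→φ2] = [120, 2560]
r6 m[sun→φ4] = [1920, 36864]
r6 m[sun→φ5] = [1920, 23040]
r6 m[wind→φ1] = [1, 1]
r6 m[slip→φ0] = [6, 8]
r6 m[slip→φ1] = [20160, 23040]
r6 m[wet→φ2] = [6, 8]
r6 m[wet→φ3] = [7680, 23040]
r7 m[φ0→sun] = [30, 64]
r7 m[φ0→slip] = [20160, 23040]
r7 m[φ1→wind] = [23040, 184320]
r7 m[φ1→slip] = [6, 8]
r7 m[φ2→sun] = [32, 72]
r7 m[φ2→wet] = [7680, 23040]
r7 m[φ3→wet] = [6, 8]
r7 m[φ4→sun] = [2, 5]
r7 m[φ5→sun] = [2, 8]
r7 m[sun→φ0] = [128, 2880]
r7 m[sun→φ2] = [120, 2560]
r7 m[sun→φ4] = [1920, 36864]
r7 m[sun→φ5] = [1920, 23040]
r7 m[wind→φ1] = [1, 1]
r7 m[slip→φ0] = [6, 8]
r7 m[slip→φ1] = [20160, 23040]
r7 m[wet→φ2] = [6, 8]
r7 m[wet→φ3] = [7680, 23040]
r8 m[φ0→sun] = [30, 64]
r8 m[φ0→slip] = [20160, 23040]
r8 m[φ1→wind] = [23040, 184320]
r8 m[φ1→slip] = [6, 8]
r8 m[φ2→sun] = [32, 72]
r8 m[φ2→wet] = [7680, 23040]
r8 m[φ3→wet] = [6, 8]
r8 m[φ4→sun] = [2, 5]
r8 m[φ5→sun] = [2, 8]
r8 m[sun→φ0] = [128, 2880]
r8 m[sun→φ2] = [120, 2560]
r8 m[sun→φ4] = [1920, 36864]
r8 m[sun→φ5] = [1920, 23040]
r8 m[wind→φ1] = [1, 1]
r8 m[slip→φ0] = [6, 8]
r8 m[slip→φ1] = [20160, 23040]
r8 m[wet→φ2] = [6, 8]
r8 m[wet→φ3] = [7680, 23040]
fixed point reached at round 8
b[wet] = ⊗ incoming = [46080, 184320]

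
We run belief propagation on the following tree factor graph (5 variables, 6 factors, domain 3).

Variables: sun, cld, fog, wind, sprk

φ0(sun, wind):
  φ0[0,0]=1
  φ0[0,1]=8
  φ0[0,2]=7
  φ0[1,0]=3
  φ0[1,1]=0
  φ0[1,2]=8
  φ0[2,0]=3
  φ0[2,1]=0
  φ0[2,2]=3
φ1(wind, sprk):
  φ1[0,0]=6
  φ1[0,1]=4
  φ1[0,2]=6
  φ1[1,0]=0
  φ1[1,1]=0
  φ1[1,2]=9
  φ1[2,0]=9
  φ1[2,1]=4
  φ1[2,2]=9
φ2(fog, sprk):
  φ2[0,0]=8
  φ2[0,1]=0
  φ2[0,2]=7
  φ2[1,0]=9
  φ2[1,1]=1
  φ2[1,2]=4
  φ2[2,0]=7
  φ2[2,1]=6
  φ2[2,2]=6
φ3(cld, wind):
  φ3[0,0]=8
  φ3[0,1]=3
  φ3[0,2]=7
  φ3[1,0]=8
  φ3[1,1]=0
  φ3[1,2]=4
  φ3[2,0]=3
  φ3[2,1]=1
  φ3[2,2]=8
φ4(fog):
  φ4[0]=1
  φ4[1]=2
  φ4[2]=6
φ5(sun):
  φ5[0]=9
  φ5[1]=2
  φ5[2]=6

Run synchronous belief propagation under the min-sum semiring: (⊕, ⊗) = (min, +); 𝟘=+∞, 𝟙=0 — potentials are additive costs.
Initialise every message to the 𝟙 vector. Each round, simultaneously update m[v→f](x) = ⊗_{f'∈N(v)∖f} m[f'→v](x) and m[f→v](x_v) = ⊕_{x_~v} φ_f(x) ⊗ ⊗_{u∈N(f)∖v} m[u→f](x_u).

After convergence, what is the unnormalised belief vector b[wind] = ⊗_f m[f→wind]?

init: all messages = 𝟙 over 3 values
r1 m[φ0→sun] = [1, 0, 0]
r1 m[φ0→wind] = [1, 0, 3]
r1 m[φ1→wind] = [4, 0, 4]
r1 m[φ1→sprk] = [0, 0, 6]
r1 m[φ2→fog] = [0, 1, 6]
r1 m[φ2→sprk] = [7, 0, 4]
r1 m[φ3→cld] = [3, 0, 1]
r1 m[φ3→wind] = [3, 0, 4]
r1 m[φ4→fog] = [1, 2, 6]
r1 m[φ5→sun] = [9, 2, 6]
r1 m[sun→φ0] = [0, 0, 0]
r1 m[sun→φ5] = [0, 0, 0]
r1 m[cld→φ3] = [0, 0, 0]
r1 m[fog→φ2] = [0, 0, 0]
r1 m[fog→φ4] = [0, 0, 0]
r1 m[wind→φ0] = [0, 0, 0]
r1 m[wind→φ1] = [0, 0, 0]
r1 m[wind→φ3] = [0, 0, 0]
r1 m[sprk→φ1] = [0, 0, 0]
r1 m[sprk→φ2] = [0, 0, 0]
r2 m[φ0→sun] = [1, 0, 0]
r2 m[φ0→wind] = [1, 0, 3]
r2 m[φ1→wind] = [4, 0, 4]
r2 m[φ1→sprk] = [0, 0, 6]
r2 m[φ2→fog] = [0, 1, 6]
r2 m[φ2→sprk] = [7, 0, 4]
r2 m[φ3→cld] = [3, 0, 1]
r2 m[φ3→wind] = [3, 0, 4]
r2 m[φ4→fog] = [1, 2, 6]
r2 m[φ5→sun] = [9, 2, 6]
r2 m[sun→φ0] = [9, 2, 6]
r2 m[sun→φ5] = [1, 0, 0]
r2 m[cld→φ3] = [0, 0, 0]
r2 m[fog→φ2] = [1, 2, 6]
r2 m[fog→φ4] = [0, 1, 6]
r2 m[wind→φ0] = [7, 0, 8]
r2 m[wind→φ1] = [4, 0, 7]
r2 m[wind→φ3] = [5, 0, 7]
r2 m[sprk→φ1] = [7, 0, 4]
r2 m[sprk→φ2] = [0, 0, 6]
r3 m[φ0→sun] = [8, 0, 0]
r3 m[φ0→wind] = [5, 2, 9]
r3 m[φ1→wind] = [4, 0, 4]
r3 m[φ1→sprk] = [0, 0, 9]
r3 m[φ2→fog] = [0, 1, 6]
r3 m[φ2→sprk] = [9, 1, 6]
r3 m[φ3→cld] = [3, 0, 1]
r3 m[φ3→wind] = [3, 0, 4]
r3 m[φ4→fog] = [1, 2, 6]
r3 m[φ5→sun] = [9, 2, 6]
r3 m[sun→φ0] = [9, 2, 6]
r3 m[sun→φ5] = [1, 0, 0]
r3 m[cld→φ3] = [0, 0, 0]
r3 m[fog→φ2] = [1, 2, 6]
r3 m[fog→φ4] = [0, 1, 6]
r3 m[wind→φ0] = [7, 0, 8]
r3 m[wind→φ1] = [4, 0, 7]
r3 m[wind→φ3] = [5, 0, 7]
r3 m[sprk→φ1] = [7, 0, 4]
r3 m[sprk→φ2] = [0, 0, 6]
r4 m[φ0→sun] = [8, 0, 0]
r4 m[φ0→wind] = [5, 2, 9]
r4 m[φ1→wind] = [4, 0, 4]
r4 m[φ1→sprk] = [0, 0, 9]
r4 m[φ2→fog] = [0, 1, 6]
r4 m[φ2→sprk] = [9, 1, 6]
r4 m[φ3→cld] = [3, 0, 1]
r4 m[φ3→wind] = [3, 0, 4]
r4 m[φ4→fog] = [1, 2, 6]
r4 m[φ5→sun] = [9, 2, 6]
r4 m[sun→φ0] = [9, 2, 6]
r4 m[sun→φ5] = [8, 0, 0]
r4 m[cld→φ3] = [0, 0, 0]
r4 m[fog→φ2] = [1, 2, 6]
r4 m[fog→φ4] = [0, 1, 6]
r4 m[wind→φ0] = [7, 0, 8]
r4 m[wind→φ1] = [8, 2, 13]
r4 m[wind→φ3] = [9, 2, 13]
r4 m[sprk→φ1] = [9, 1, 6]
r4 m[sprk→φ2] = [0, 0, 9]
r5 m[φ0→sun] = [8, 0, 0]
r5 m[φ0→wind] = [5, 2, 9]
r5 m[φ1→wind] = [5, 1, 5]
r5 m[φ1→sprk] = [2, 2, 11]
r5 m[φ2→fog] = [0, 1, 6]
r5 m[φ2→sprk] = [9, 1, 6]
r5 m[φ3→cld] = [5, 2, 3]
r5 m[φ3→wind] = [3, 0, 4]
r5 m[φ4→fog] = [1, 2, 6]
r5 m[φ5→sun] = [9, 2, 6]
r5 m[sun→φ0] = [9, 2, 6]
r5 m[sun→φ5] = [8, 0, 0]
r5 m[cld→φ3] = [0, 0, 0]
r5 m[fog→φ2] = [1, 2, 6]
r5 m[fog→φ4] = [0, 1, 6]
r5 m[wind→φ0] = [7, 0, 8]
r5 m[wind→φ1] = [8, 2, 13]
r5 m[wind→φ3] = [9, 2, 13]
r5 m[sprk→φ1] = [9, 1, 6]
r5 m[sprk→φ2] = [0, 0, 9]
r6 m[φ0→sun] = [8, 0, 0]
r6 m[φ0→wind] = [5, 2, 9]
r6 m[φ1→wind] = [5, 1, 5]
r6 m[φ1→sprk] = [2, 2, 11]
r6 m[φ2→fog] = [0, 1, 6]
r6 m[φ2→sprk] = [9, 1, 6]
r6 m[φ3→cld] = [5, 2, 3]
r6 m[φ3→wind] = [3, 0, 4]
r6 m[φ4→fog] = [1, 2, 6]
r6 m[φ5→sun] = [9, 2, 6]
r6 m[sun→φ0] = [9, 2, 6]
r6 m[sun→φ5] = [8, 0, 0]
r6 m[cld→φ3] = [0, 0, 0]
r6 m[fog→φ2] = [1, 2, 6]
r6 m[fog→φ4] = [0, 1, 6]
r6 m[wind→φ0] = [8, 1, 9]
r6 m[wind→φ1] = [8, 2, 13]
r6 m[wind→φ3] = [10, 3, 14]
r6 m[sprk→φ1] = [9, 1, 6]
r6 m[sprk→φ2] = [2, 2, 11]
r7 m[φ0→sun] = [9, 1, 1]
r7 m[φ0→wind] = [5, 2, 9]
r7 m[φ1→wind] = [5, 1, 5]
r7 m[φ1→sprk] = [2, 2, 11]
r7 m[φ2→fog] = [2, 3, 8]
r7 m[φ2→sprk] = [9, 1, 6]
r7 m[φ3→cld] = [6, 3, 4]
r7 m[φ3→wind] = [3, 0, 4]
r7 m[φ4→fog] = [1, 2, 6]
r7 m[φ5→sun] = [9, 2, 6]
r7 m[sun→φ0] = [9, 2, 6]
r7 m[sun→φ5] = [8, 0, 0]
r7 m[cld→φ3] = [0, 0, 0]
r7 m[fog→φ2] = [1, 2, 6]
r7 m[fog→φ4] = [0, 1, 6]
r7 m[wind→φ0] = [8, 1, 9]
r7 m[wind→φ1] = [8, 2, 13]
r7 m[wind→φ3] = [10, 3, 14]
r7 m[sprk→φ1] = [9, 1, 6]
r7 m[sprk→φ2] = [2, 2, 11]
r8 m[φ0→sun] = [9, 1, 1]
r8 m[φ0→wind] = [5, 2, 9]
r8 m[φ1→wind] = [5, 1, 5]
r8 m[φ1→sprk] = [2, 2, 11]
r8 m[φ2→fog] = [2, 3, 8]
r8 m[φ2→sprk] = [9, 1, 6]
r8 m[φ3→cld] = [6, 3, 4]
r8 m[φ3→wind] = [3, 0, 4]
r8 m[φ4→fog] = [1, 2, 6]
r8 m[φ5→sun] = [9, 2, 6]
r8 m[sun→φ0] = [9, 2, 6]
r8 m[sun→φ5] = [9, 1, 1]
r8 m[cld→φ3] = [0, 0, 0]
r8 m[fog→φ2] = [1, 2, 6]
r8 m[fog→φ4] = [2, 3, 8]
r8 m[wind→φ0] = [8, 1, 9]
r8 m[wind→φ1] = [8, 2, 13]
r8 m[wind→φ3] = [10, 3, 14]
r8 m[sprk→φ1] = [9, 1, 6]
r8 m[sprk→φ2] = [2, 2, 11]
r9 m[φ0→sun] = [9, 1, 1]
r9 m[φ0→wind] = [5, 2, 9]
r9 m[φ1→wind] = [5, 1, 5]
r9 m[φ1→sprk] = [2, 2, 11]
r9 m[φ2→fog] = [2, 3, 8]
r9 m[φ2→sprk] = [9, 1, 6]
r9 m[φ3→cld] = [6, 3, 4]
r9 m[φ3→wind] = [3, 0, 4]
r9 m[φ4→fog] = [1, 2, 6]
r9 m[φ5→sun] = [9, 2, 6]
r9 m[sun→φ0] = [9, 2, 6]
r9 m[sun→φ5] = [9, 1, 1]
r9 m[cld→φ3] = [0, 0, 0]
r9 m[fog→φ2] = [1, 2, 6]
r9 m[fog→φ4] = [2, 3, 8]
r9 m[wind→φ0] = [8, 1, 9]
r9 m[wind→φ1] = [8, 2, 13]
r9 m[wind→φ3] = [10, 3, 14]
r9 m[sprk→φ1] = [9, 1, 6]
r9 m[sprk→φ2] = [2, 2, 11]
fixed point reached at round 9
b[wind] = ⊗ incoming = [13, 3, 18]

b[wind] = [13, 3, 18]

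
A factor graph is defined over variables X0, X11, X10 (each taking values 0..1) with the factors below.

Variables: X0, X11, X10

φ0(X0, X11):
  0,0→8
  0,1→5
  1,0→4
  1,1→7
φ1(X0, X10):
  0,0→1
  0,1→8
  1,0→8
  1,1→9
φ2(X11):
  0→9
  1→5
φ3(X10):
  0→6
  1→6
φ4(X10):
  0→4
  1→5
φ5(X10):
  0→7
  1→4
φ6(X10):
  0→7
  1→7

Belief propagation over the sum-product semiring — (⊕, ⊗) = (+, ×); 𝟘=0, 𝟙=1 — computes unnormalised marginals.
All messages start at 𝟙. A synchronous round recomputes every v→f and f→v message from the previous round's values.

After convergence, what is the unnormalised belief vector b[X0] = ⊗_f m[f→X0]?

init: all messages = 𝟙 over 2 values
r1 m[φ0→X0] = [13, 11]
r1 m[φ0→X11] = [12, 12]
r1 m[φ1→X0] = [9, 17]
r1 m[φ1→X10] = [9, 17]
r1 m[φ2→X11] = [9, 5]
r1 m[φ3→X10] = [6, 6]
r1 m[φ4→X10] = [4, 5]
r1 m[φ5→X10] = [7, 4]
r1 m[φ6→X10] = [7, 7]
r1 m[X0→φ0] = [1, 1]
r1 m[X0→φ1] = [1, 1]
r1 m[X11→φ0] = [1, 1]
r1 m[X11→φ2] = [1, 1]
r1 m[X10→φ1] = [1, 1]
r1 m[X10→φ3] = [1, 1]
r1 m[X10→φ4] = [1, 1]
r1 m[X10→φ5] = [1, 1]
r1 m[X10→φ6] = [1, 1]
r2 m[φ0→X0] = [13, 11]
r2 m[φ0→X11] = [12, 12]
r2 m[φ1→X0] = [9, 17]
r2 m[φ1→X10] = [9, 17]
r2 m[φ2→X11] = [9, 5]
r2 m[φ3→X10] = [6, 6]
r2 m[φ4→X10] = [4, 5]
r2 m[φ5→X10] = [7, 4]
r2 m[φ6→X10] = [7, 7]
r2 m[X0→φ0] = [9, 17]
r2 m[X0→φ1] = [13, 11]
r2 m[X11→φ0] = [9, 5]
r2 m[X11→φ2] = [12, 12]
r2 m[X10→φ1] = [1176, 840]
r2 m[X10→φ3] = [1764, 2380]
r2 m[X10→φ4] = [2646, 2856]
r2 m[X10→φ5] = [1512, 3570]
r2 m[X10→φ6] = [1512, 2040]
r3 m[φ0→X0] = [97, 71]
r3 m[φ0→X11] = [140, 164]
r3 m[φ1→X0] = [7896, 16968]
r3 m[φ1→X10] = [101, 203]
r3 m[φ2→X11] = [9, 5]
r3 m[φ3→X10] = [6, 6]
r3 m[φ4→X10] = [4, 5]
r3 m[φ5→X10] = [7, 4]
r3 m[φ6→X10] = [7, 7]
r3 m[X0→φ0] = [9, 17]
r3 m[X0→φ1] = [13, 11]
r3 m[X11→φ0] = [9, 5]
r3 m[X11→φ2] = [12, 12]
r3 m[X10→φ1] = [1176, 840]
r3 m[X10→φ3] = [1764, 2380]
r3 m[X10→φ4] = [2646, 2856]
r3 m[X10→φ5] = [1512, 3570]
r3 m[X10→φ6] = [1512, 2040]
r4 m[φ0→X0] = [97, 71]
r4 m[φ0→X11] = [140, 164]
r4 m[φ1→X0] = [7896, 16968]
r4 m[φ1→X10] = [101, 203]
r4 m[φ2→X11] = [9, 5]
r4 m[φ3→X10] = [6, 6]
r4 m[φ4→X10] = [4, 5]
r4 m[φ5→X10] = [7, 4]
r4 m[φ6→X10] = [7, 7]
r4 m[X0→φ0] = [7896, 16968]
r4 m[X0→φ1] = [97, 71]
r4 m[X11→φ0] = [9, 5]
r4 m[X11→φ2] = [140, 164]
r4 m[X10→φ1] = [1176, 840]
r4 m[X10→φ3] = [19796, 28420]
r4 m[X10→φ4] = [29694, 34104]
r4 m[X10→φ5] = [16968, 42630]
r4 m[X10→φ6] = [16968, 24360]
r5 m[φ0→X0] = [97, 71]
r5 m[φ0→X11] = [131040, 158256]
r5 m[φ1→X0] = [7896, 16968]
r5 m[φ1→X10] = [665, 1415]
r5 m[φ2→X11] = [9, 5]
r5 m[φ3→X10] = [6, 6]
r5 m[φ4→X10] = [4, 5]
r5 m[φ5→X10] = [7, 4]
r5 m[φ6→X10] = [7, 7]
r5 m[X0→φ0] = [7896, 16968]
r5 m[X0→φ1] = [97, 71]
r5 m[X11→φ0] = [9, 5]
r5 m[X11→φ2] = [140, 164]
r5 m[X10→φ1] = [1176, 840]
r5 m[X10→φ3] = [19796, 28420]
r5 m[X10→φ4] = [29694, 34104]
r5 m[X10→φ5] = [16968, 42630]
r5 m[X10→φ6] = [16968, 24360]
r6 m[φ0→X0] = [97, 71]
r6 m[φ0→X11] = [131040, 158256]
r6 m[φ1→X0] = [7896, 16968]
r6 m[φ1→X10] = [665, 1415]
r6 m[φ2→X11] = [9, 5]
r6 m[φ3→X10] = [6, 6]
r6 m[φ4→X10] = [4, 5]
r6 m[φ5→X10] = [7, 4]
r6 m[φ6→X10] = [7, 7]
r6 m[X0→φ0] = [7896, 16968]
r6 m[X0→φ1] = [97, 71]
r6 m[X11→φ0] = [9, 5]
r6 m[X11→φ2] = [131040, 158256]
r6 m[X10→φ1] = [1176, 840]
r6 m[X10→φ3] = [130340, 198100]
r6 m[X10→φ4] = [195510, 237720]
r6 m[X10→φ5] = [111720, 297150]
r6 m[X10→φ6] = [111720, 169800]
r7 m[φ0→X0] = [97, 71]
r7 m[φ0→X11] = [131040, 158256]
r7 m[φ1→X0] = [7896, 16968]
r7 m[φ1→X10] = [665, 1415]
r7 m[φ2→X11] = [9, 5]
r7 m[φ3→X10] = [6, 6]
r7 m[φ4→X10] = [4, 5]
r7 m[φ5→X10] = [7, 4]
r7 m[φ6→X10] = [7, 7]
r7 m[X0→φ0] = [7896, 16968]
r7 m[X0→φ1] = [97, 71]
r7 m[X11→φ0] = [9, 5]
r7 m[X11→φ2] = [131040, 158256]
r7 m[X10→φ1] = [1176, 840]
r7 m[X10→φ3] = [130340, 198100]
r7 m[X10→φ4] = [195510, 237720]
r7 m[X10→φ5] = [111720, 297150]
r7 m[X10→φ6] = [111720, 169800]
fixed point reached at round 7
b[X0] = ⊗ incoming = [765912, 1204728]

b[X0] = [765912, 1204728]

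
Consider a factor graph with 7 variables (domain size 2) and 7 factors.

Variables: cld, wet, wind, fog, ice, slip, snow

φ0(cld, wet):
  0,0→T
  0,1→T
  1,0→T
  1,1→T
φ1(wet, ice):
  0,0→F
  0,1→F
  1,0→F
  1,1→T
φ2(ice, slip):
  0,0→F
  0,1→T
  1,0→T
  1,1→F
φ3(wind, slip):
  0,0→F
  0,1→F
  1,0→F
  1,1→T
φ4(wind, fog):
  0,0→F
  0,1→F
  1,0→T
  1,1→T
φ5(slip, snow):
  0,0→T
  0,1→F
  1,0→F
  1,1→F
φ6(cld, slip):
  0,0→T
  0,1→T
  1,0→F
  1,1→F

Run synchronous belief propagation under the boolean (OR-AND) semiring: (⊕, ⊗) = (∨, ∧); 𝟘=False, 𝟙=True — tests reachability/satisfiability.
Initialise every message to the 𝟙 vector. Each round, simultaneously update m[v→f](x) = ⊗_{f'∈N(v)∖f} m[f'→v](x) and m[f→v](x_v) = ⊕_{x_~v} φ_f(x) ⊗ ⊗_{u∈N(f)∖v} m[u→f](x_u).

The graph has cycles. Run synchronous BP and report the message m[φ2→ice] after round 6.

message @ round 6 = [F, F]

init: all messages = 𝟙 over 2 values
r1 m[φ0→cld] = [T, T]
r1 m[φ0→wet] = [T, T]
r1 m[φ1→wet] = [F, T]
r1 m[φ1→ice] = [F, T]
r1 m[φ2→ice] = [T, T]
r1 m[φ2→slip] = [T, T]
r1 m[φ3→wind] = [F, T]
r1 m[φ3→slip] = [F, T]
r1 m[φ4→wind] = [F, T]
r1 m[φ4→fog] = [T, T]
r1 m[φ5→slip] = [T, F]
r1 m[φ5→snow] = [T, F]
r1 m[φ6→cld] = [T, F]
r1 m[φ6→slip] = [T, T]
r1 m[cld→φ0] = [T, T]
r1 m[cld→φ6] = [T, T]
r1 m[wet→φ0] = [T, T]
r1 m[wet→φ1] = [T, T]
r1 m[wind→φ3] = [T, T]
r1 m[wind→φ4] = [T, T]
r1 m[fog→φ4] = [T, T]
r1 m[ice→φ1] = [T, T]
r1 m[ice→φ2] = [T, T]
r1 m[slip→φ2] = [T, T]
r1 m[slip→φ3] = [T, T]
r1 m[slip→φ5] = [T, T]
r1 m[slip→φ6] = [T, T]
r1 m[snow→φ5] = [T, T]
r2 m[φ0→cld] = [T, T]
r2 m[φ0→wet] = [T, T]
r2 m[φ1→wet] = [F, T]
r2 m[φ1→ice] = [F, T]
r2 m[φ2→ice] = [T, T]
r2 m[φ2→slip] = [T, T]
r2 m[φ3→wind] = [F, T]
r2 m[φ3→slip] = [F, T]
r2 m[φ4→wind] = [F, T]
r2 m[φ4→fog] = [T, T]
r2 m[φ5→slip] = [T, F]
r2 m[φ5→snow] = [T, F]
r2 m[φ6→cld] = [T, F]
r2 m[φ6→slip] = [T, T]
r2 m[cld→φ0] = [T, F]
r2 m[cld→φ6] = [T, T]
r2 m[wet→φ0] = [F, T]
r2 m[wet→φ1] = [T, T]
r2 m[wind→φ3] = [F, T]
r2 m[wind→φ4] = [F, T]
r2 m[fog→φ4] = [T, T]
r2 m[ice→φ1] = [T, T]
r2 m[ice→φ2] = [F, T]
r2 m[slip→φ2] = [F, F]
r2 m[slip→φ3] = [T, F]
r2 m[slip→φ5] = [F, T]
r2 m[slip→φ6] = [F, F]
r2 m[snow→φ5] = [T, T]
r3 m[φ0→cld] = [T, T]
r3 m[φ0→wet] = [T, T]
r3 m[φ1→wet] = [F, T]
r3 m[φ1→ice] = [F, T]
r3 m[φ2→ice] = [F, F]
r3 m[φ2→slip] = [T, F]
r3 m[φ3→wind] = [F, F]
r3 m[φ3→slip] = [F, T]
r3 m[φ4→wind] = [F, T]
r3 m[φ4→fog] = [T, T]
r3 m[φ5→slip] = [T, F]
r3 m[φ5→snow] = [F, F]
r3 m[φ6→cld] = [F, F]
r3 m[φ6→slip] = [T, T]
r3 m[cld→φ0] = [T, F]
r3 m[cld→φ6] = [T, T]
r3 m[wet→φ0] = [F, T]
r3 m[wet→φ1] = [T, T]
r3 m[wind→φ3] = [F, T]
r3 m[wind→φ4] = [F, T]
r3 m[fog→φ4] = [T, T]
r3 m[ice→φ1] = [T, T]
r3 m[ice→φ2] = [F, T]
r3 m[slip→φ2] = [F, F]
r3 m[slip→φ3] = [T, F]
r3 m[slip→φ5] = [F, T]
r3 m[slip→φ6] = [F, F]
r3 m[snow→φ5] = [T, T]
r4 m[φ0→cld] = [T, T]
r4 m[φ0→wet] = [T, T]
r4 m[φ1→wet] = [F, T]
r4 m[φ1→ice] = [F, T]
r4 m[φ2→ice] = [F, F]
r4 m[φ2→slip] = [T, F]
r4 m[φ3→wind] = [F, F]
r4 m[φ3→slip] = [F, T]
r4 m[φ4→wind] = [F, T]
r4 m[φ4→fog] = [T, T]
r4 m[φ5→slip] = [T, F]
r4 m[φ5→snow] = [F, F]
r4 m[φ6→cld] = [F, F]
r4 m[φ6→slip] = [T, T]
r4 m[cld→φ0] = [F, F]
r4 m[cld→φ6] = [T, T]
r4 m[wet→φ0] = [F, T]
r4 m[wet→φ1] = [T, T]
r4 m[wind→φ3] = [F, T]
r4 m[wind→φ4] = [F, F]
r4 m[fog→φ4] = [T, T]
r4 m[ice→φ1] = [F, F]
r4 m[ice→φ2] = [F, T]
r4 m[slip→φ2] = [F, F]
r4 m[slip→φ3] = [T, F]
r4 m[slip→φ5] = [F, F]
r4 m[slip→φ6] = [F, F]
r4 m[snow→φ5] = [T, T]
r5 m[φ0→cld] = [T, T]
r5 m[φ0→wet] = [F, F]
r5 m[φ1→wet] = [F, F]
r5 m[φ1→ice] = [F, T]
r5 m[φ2→ice] = [F, F]
r5 m[φ2→slip] = [T, F]
r5 m[φ3→wind] = [F, F]
r5 m[φ3→slip] = [F, T]
r5 m[φ4→wind] = [F, T]
r5 m[φ4→fog] = [F, F]
r5 m[φ5→slip] = [T, F]
r5 m[φ5→snow] = [F, F]
r5 m[φ6→cld] = [F, F]
r5 m[φ6→slip] = [T, T]
r5 m[cld→φ0] = [F, F]
r5 m[cld→φ6] = [T, T]
r5 m[wet→φ0] = [F, T]
r5 m[wet→φ1] = [T, T]
r5 m[wind→φ3] = [F, T]
r5 m[wind→φ4] = [F, F]
r5 m[fog→φ4] = [T, T]
r5 m[ice→φ1] = [F, F]
r5 m[ice→φ2] = [F, T]
r5 m[slip→φ2] = [F, F]
r5 m[slip→φ3] = [T, F]
r5 m[slip→φ5] = [F, F]
r5 m[slip→φ6] = [F, F]
r5 m[snow→φ5] = [T, T]
r6 m[φ0→cld] = [T, T]
r6 m[φ0→wet] = [F, F]
r6 m[φ1→wet] = [F, F]
r6 m[φ1→ice] = [F, T]
r6 m[φ2→ice] = [F, F]
r6 m[φ2→slip] = [T, F]
r6 m[φ3→wind] = [F, F]
r6 m[φ3→slip] = [F, T]
r6 m[φ4→wind] = [F, T]
r6 m[φ4→fog] = [F, F]
r6 m[φ5→slip] = [T, F]
r6 m[φ5→snow] = [F, F]
r6 m[φ6→cld] = [F, F]
r6 m[φ6→slip] = [T, T]
r6 m[cld→φ0] = [F, F]
r6 m[cld→φ6] = [T, T]
r6 m[wet→φ0] = [F, F]
r6 m[wet→φ1] = [F, F]
r6 m[wind→φ3] = [F, T]
r6 m[wind→φ4] = [F, F]
r6 m[fog→φ4] = [T, T]
r6 m[ice→φ1] = [F, F]
r6 m[ice→φ2] = [F, T]
r6 m[slip→φ2] = [F, F]
r6 m[slip→φ3] = [T, F]
r6 m[slip→φ5] = [F, F]
r6 m[slip→φ6] = [F, F]
r6 m[snow→φ5] = [T, T]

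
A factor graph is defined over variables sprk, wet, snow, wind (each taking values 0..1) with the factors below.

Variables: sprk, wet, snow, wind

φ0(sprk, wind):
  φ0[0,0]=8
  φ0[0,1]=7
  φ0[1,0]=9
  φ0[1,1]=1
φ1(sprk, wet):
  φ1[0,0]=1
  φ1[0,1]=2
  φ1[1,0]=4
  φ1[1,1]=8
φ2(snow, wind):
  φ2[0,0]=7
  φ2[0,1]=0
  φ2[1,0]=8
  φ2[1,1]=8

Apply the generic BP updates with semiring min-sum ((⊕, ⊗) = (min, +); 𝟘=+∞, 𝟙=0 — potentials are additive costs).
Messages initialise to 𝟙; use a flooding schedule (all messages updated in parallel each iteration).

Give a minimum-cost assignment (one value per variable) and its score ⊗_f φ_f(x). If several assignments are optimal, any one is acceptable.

assignment: (sprk=1, wet=0, snow=0, wind=1); score = 5

init: all messages = 𝟙 over 2 values
r1 m[φ0→sprk] = [7, 1]
r1 m[φ0→wind] = [8, 1]
r1 m[φ1→sprk] = [1, 4]
r1 m[φ1→wet] = [1, 2]
r1 m[φ2→snow] = [0, 8]
r1 m[φ2→wind] = [7, 0]
r1 m[sprk→φ0] = [0, 0]
r1 m[sprk→φ1] = [0, 0]
r1 m[wet→φ1] = [0, 0]
r1 m[snow→φ2] = [0, 0]
r1 m[wind→φ0] = [0, 0]
r1 m[wind→φ2] = [0, 0]
r2 m[φ0→sprk] = [7, 1]
r2 m[φ0→wind] = [8, 1]
r2 m[φ1→sprk] = [1, 4]
r2 m[φ1→wet] = [1, 2]
r2 m[φ2→snow] = [0, 8]
r2 m[φ2→wind] = [7, 0]
r2 m[sprk→φ0] = [1, 4]
r2 m[sprk→φ1] = [7, 1]
r2 m[wet→φ1] = [0, 0]
r2 m[snow→φ2] = [0, 0]
r2 m[wind→φ0] = [7, 0]
r2 m[wind→φ2] = [8, 1]
r3 m[φ0→sprk] = [7, 1]
r3 m[φ0→wind] = [9, 5]
r3 m[φ1→sprk] = [1, 4]
r3 m[φ1→wet] = [5, 9]
r3 m[φ2→snow] = [1, 9]
r3 m[φ2→wind] = [7, 0]
r3 m[sprk→φ0] = [1, 4]
r3 m[sprk→φ1] = [7, 1]
r3 m[wet→φ1] = [0, 0]
r3 m[snow→φ2] = [0, 0]
r3 m[wind→φ0] = [7, 0]
r3 m[wind→φ2] = [8, 1]
r4 m[φ0→sprk] = [7, 1]
r4 m[φ0→wind] = [9, 5]
r4 m[φ1→sprk] = [1, 4]
r4 m[φ1→wet] = [5, 9]
r4 m[φ2→snow] = [1, 9]
r4 m[φ2→wind] = [7, 0]
r4 m[sprk→φ0] = [1, 4]
r4 m[sprk→φ1] = [7, 1]
r4 m[wet→φ1] = [0, 0]
r4 m[snow→φ2] = [0, 0]
r4 m[wind→φ0] = [7, 0]
r4 m[wind→φ2] = [9, 5]
r5 m[φ0→sprk] = [7, 1]
r5 m[φ0→wind] = [9, 5]
r5 m[φ1→sprk] = [1, 4]
r5 m[φ1→wet] = [5, 9]
r5 m[φ2→snow] = [5, 13]
r5 m[φ2→wind] = [7, 0]
r5 m[sprk→φ0] = [1, 4]
r5 m[sprk→φ1] = [7, 1]
r5 m[wet→φ1] = [0, 0]
r5 m[snow→φ2] = [0, 0]
r5 m[wind→φ0] = [7, 0]
r5 m[wind→φ2] = [9, 5]
r6 m[φ0→sprk] = [7, 1]
r6 m[φ0→wind] = [9, 5]
r6 m[φ1→sprk] = [1, 4]
r6 m[φ1→wet] = [5, 9]
r6 m[φ2→snow] = [5, 13]
r6 m[φ2→wind] = [7, 0]
r6 m[sprk→φ0] = [1, 4]
r6 m[sprk→φ1] = [7, 1]
r6 m[wet→φ1] = [0, 0]
r6 m[snow→φ2] = [0, 0]
r6 m[wind→φ0] = [7, 0]
r6 m[wind→φ2] = [9, 5]
fixed point reached at round 6
traceback from sprk: (sprk=1, wet=0, snow=0, wind=1), score=5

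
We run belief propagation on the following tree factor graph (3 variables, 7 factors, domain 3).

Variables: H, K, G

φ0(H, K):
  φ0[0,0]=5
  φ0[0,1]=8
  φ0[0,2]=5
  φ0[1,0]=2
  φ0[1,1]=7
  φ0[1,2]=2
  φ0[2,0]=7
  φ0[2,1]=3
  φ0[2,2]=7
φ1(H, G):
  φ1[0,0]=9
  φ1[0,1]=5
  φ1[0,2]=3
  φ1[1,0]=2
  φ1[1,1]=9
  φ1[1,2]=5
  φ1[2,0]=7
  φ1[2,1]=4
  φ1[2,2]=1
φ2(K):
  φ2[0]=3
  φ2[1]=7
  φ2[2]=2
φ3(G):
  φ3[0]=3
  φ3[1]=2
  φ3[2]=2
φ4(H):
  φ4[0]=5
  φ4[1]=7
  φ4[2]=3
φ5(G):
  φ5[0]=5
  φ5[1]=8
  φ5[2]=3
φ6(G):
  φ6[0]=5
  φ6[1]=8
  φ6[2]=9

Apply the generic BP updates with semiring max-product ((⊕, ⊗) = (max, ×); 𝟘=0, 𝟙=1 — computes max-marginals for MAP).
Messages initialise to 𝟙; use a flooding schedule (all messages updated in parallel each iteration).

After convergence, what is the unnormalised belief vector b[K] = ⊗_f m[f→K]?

init: all messages = 𝟙 over 3 values
r1 m[φ0→H] = [8, 7, 7]
r1 m[φ0→K] = [7, 8, 7]
r1 m[φ1→H] = [9, 9, 7]
r1 m[φ1→G] = [9, 9, 5]
r1 m[φ2→K] = [3, 7, 2]
r1 m[φ3→G] = [3, 2, 2]
r1 m[φ4→H] = [5, 7, 3]
r1 m[φ5→G] = [5, 8, 3]
r1 m[φ6→G] = [5, 8, 9]
r1 m[H→φ0] = [1, 1, 1]
r1 m[H→φ1] = [1, 1, 1]
r1 m[H→φ4] = [1, 1, 1]
r1 m[K→φ0] = [1, 1, 1]
r1 m[K→φ2] = [1, 1, 1]
r1 m[G→φ1] = [1, 1, 1]
r1 m[G→φ3] = [1, 1, 1]
r1 m[G→φ5] = [1, 1, 1]
r1 m[G→φ6] = [1, 1, 1]
r2 m[φ0→H] = [8, 7, 7]
r2 m[φ0→K] = [7, 8, 7]
r2 m[φ1→H] = [9, 9, 7]
r2 m[φ1→G] = [9, 9, 5]
r2 m[φ2→K] = [3, 7, 2]
r2 m[φ3→G] = [3, 2, 2]
r2 m[φ4→H] = [5, 7, 3]
r2 m[φ5→G] = [5, 8, 3]
r2 m[φ6→G] = [5, 8, 9]
r2 m[H→φ0] = [45, 63, 21]
r2 m[H→φ1] = [40, 49, 21]
r2 m[H→φ4] = [72, 63, 49]
r2 m[K→φ0] = [3, 7, 2]
r2 m[K→φ2] = [7, 8, 7]
r2 m[G→φ1] = [75, 128, 54]
r2 m[G→φ3] = [225, 576, 135]
r2 m[G→φ5] = [135, 144, 90]
r2 m[G→φ6] = [135, 144, 30]
r3 m[φ0→H] = [56, 49, 21]
r3 m[φ0→K] = [225, 441, 225]
r3 m[φ1→H] = [675, 1152, 525]
r3 m[φ1→G] = [360, 441, 245]
r3 m[φ2→K] = [3, 7, 2]
r3 m[φ3→G] = [3, 2, 2]
r3 m[φ4→H] = [5, 7, 3]
r3 m[φ5→G] = [5, 8, 3]
r3 m[φ6→G] = [5, 8, 9]
r3 m[H→φ0] = [45, 63, 21]
r3 m[H→φ1] = [40, 49, 21]
r3 m[H→φ4] = [72, 63, 49]
r3 m[K→φ0] = [3, 7, 2]
r3 m[K→φ2] = [7, 8, 7]
r3 m[G→φ1] = [75, 128, 54]
r3 m[G→φ3] = [225, 576, 135]
r3 m[G→φ5] = [135, 144, 90]
r3 m[G→φ6] = [135, 144, 30]
r4 m[φ0→H] = [56, 49, 21]
r4 m[φ0→K] = [225, 441, 225]
r4 m[φ1→H] = [675, 1152, 525]
r4 m[φ1→G] = [360, 441, 245]
r4 m[φ2→K] = [3, 7, 2]
r4 m[φ3→G] = [3, 2, 2]
r4 m[φ4→H] = [5, 7, 3]
r4 m[φ5→G] = [5, 8, 3]
r4 m[φ6→G] = [5, 8, 9]
r4 m[H→φ0] = [3375, 8064, 1575]
r4 m[H→φ1] = [280, 343, 63]
r4 m[H→φ4] = [37800, 56448, 11025]
r4 m[K→φ0] = [3, 7, 2]
r4 m[K→φ2] = [225, 441, 225]
r4 m[G→φ1] = [75, 128, 54]
r4 m[G→φ3] = [9000, 28224, 6615]
r4 m[G→φ5] = [5400, 7056, 4410]
r4 m[G→φ6] = [5400, 7056, 1470]
r5 m[φ0→H] = [56, 49, 21]
r5 m[φ0→K] = [16875, 56448, 16875]
r5 m[φ1→H] = [675, 1152, 525]
r5 m[φ1→G] = [2520, 3087, 1715]
r5 m[φ2→K] = [3, 7, 2]
r5 m[φ3→G] = [3, 2, 2]
r5 m[φ4→H] = [5, 7, 3]
r5 m[φ5→G] = [5, 8, 3]
r5 m[φ6→G] = [5, 8, 9]
r5 m[H→φ0] = [3375, 8064, 1575]
r5 m[H→φ1] = [280, 343, 63]
r5 m[H→φ4] = [37800, 56448, 11025]
r5 m[K→φ0] = [3, 7, 2]
r5 m[K→φ2] = [225, 441, 225]
r5 m[G→φ1] = [75, 128, 54]
r5 m[G→φ3] = [9000, 28224, 6615]
r5 m[G→φ5] = [5400, 7056, 4410]
r5 m[G→φ6] = [5400, 7056, 1470]
r6 m[φ0→H] = [56, 49, 21]
r6 m[φ0→K] = [16875, 56448, 16875]
r6 m[φ1→H] = [675, 1152, 525]
r6 m[φ1→G] = [2520, 3087, 1715]
r6 m[φ2→K] = [3, 7, 2]
r6 m[φ3→G] = [3, 2, 2]
r6 m[φ4→H] = [5, 7, 3]
r6 m[φ5→G] = [5, 8, 3]
r6 m[φ6→G] = [5, 8, 9]
r6 m[H→φ0] = [3375, 8064, 1575]
r6 m[H→φ1] = [280, 343, 63]
r6 m[H→φ4] = [37800, 56448, 11025]
r6 m[K→φ0] = [3, 7, 2]
r6 m[K→φ2] = [16875, 56448, 16875]
r6 m[G→φ1] = [75, 128, 54]
r6 m[G→φ3] = [63000, 197568, 46305]
r6 m[G→φ5] = [37800, 49392, 30870]
r6 m[G→φ6] = [37800, 49392, 10290]
r7 m[φ0→H] = [56, 49, 21]
r7 m[φ0→K] = [16875, 56448, 16875]
r7 m[φ1→H] = [675, 1152, 525]
r7 m[φ1→G] = [2520, 3087, 1715]
r7 m[φ2→K] = [3, 7, 2]
r7 m[φ3→G] = [3, 2, 2]
r7 m[φ4→H] = [5, 7, 3]
r7 m[φ5→G] = [5, 8, 3]
r7 m[φ6→G] = [5, 8, 9]
r7 m[H→φ0] = [3375, 8064, 1575]
r7 m[H→φ1] = [280, 343, 63]
r7 m[H→φ4] = [37800, 56448, 11025]
r7 m[K→φ0] = [3, 7, 2]
r7 m[K→φ2] = [16875, 56448, 16875]
r7 m[G→φ1] = [75, 128, 54]
r7 m[G→φ3] = [63000, 197568, 46305]
r7 m[G→φ5] = [37800, 49392, 30870]
r7 m[G→φ6] = [37800, 49392, 10290]
fixed point reached at round 7
b[K] = ⊗ incoming = [50625, 395136, 33750]

b[K] = [50625, 395136, 33750]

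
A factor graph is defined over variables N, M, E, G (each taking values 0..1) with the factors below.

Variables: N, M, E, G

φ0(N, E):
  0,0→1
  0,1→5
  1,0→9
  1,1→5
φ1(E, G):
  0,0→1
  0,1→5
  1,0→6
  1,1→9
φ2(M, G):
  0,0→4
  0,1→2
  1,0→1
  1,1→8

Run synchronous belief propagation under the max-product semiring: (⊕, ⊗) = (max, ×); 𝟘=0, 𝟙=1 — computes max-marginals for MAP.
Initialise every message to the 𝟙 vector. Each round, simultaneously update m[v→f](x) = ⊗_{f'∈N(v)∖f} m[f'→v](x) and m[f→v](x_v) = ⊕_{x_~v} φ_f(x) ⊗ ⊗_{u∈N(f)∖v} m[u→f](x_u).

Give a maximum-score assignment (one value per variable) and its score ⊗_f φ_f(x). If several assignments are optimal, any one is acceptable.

assignment: (N=0, M=1, E=1, G=1); score = 360

init: all messages = 𝟙 over 2 values
r1 m[φ0→N] = [5, 9]
r1 m[φ0→E] = [9, 5]
r1 m[φ1→E] = [5, 9]
r1 m[φ1→G] = [6, 9]
r1 m[φ2→M] = [4, 8]
r1 m[φ2→G] = [4, 8]
r1 m[N→φ0] = [1, 1]
r1 m[M→φ2] = [1, 1]
r1 m[E→φ0] = [1, 1]
r1 m[E→φ1] = [1, 1]
r1 m[G→φ1] = [1, 1]
r1 m[G→φ2] = [1, 1]
r2 m[φ0→N] = [5, 9]
r2 m[φ0→E] = [9, 5]
r2 m[φ1→E] = [5, 9]
r2 m[φ1→G] = [6, 9]
r2 m[φ2→M] = [4, 8]
r2 m[φ2→G] = [4, 8]
r2 m[N→φ0] = [1, 1]
r2 m[M→φ2] = [1, 1]
r2 m[E→φ0] = [5, 9]
r2 m[E→φ1] = [9, 5]
r2 m[G→φ1] = [4, 8]
r2 m[G→φ2] = [6, 9]
r3 m[φ0→N] = [45, 45]
r3 m[φ0→E] = [9, 5]
r3 m[φ1→E] = [40, 72]
r3 m[φ1→G] = [30, 45]
r3 m[φ2→M] = [24, 72]
r3 m[φ2→G] = [4, 8]
r3 m[N→φ0] = [1, 1]
r3 m[M→φ2] = [1, 1]
r3 m[E→φ0] = [5, 9]
r3 m[E→φ1] = [9, 5]
r3 m[G→φ1] = [4, 8]
r3 m[G→φ2] = [6, 9]
r4 m[φ0→N] = [45, 45]
r4 m[φ0→E] = [9, 5]
r4 m[φ1→E] = [40, 72]
r4 m[φ1→G] = [30, 45]
r4 m[φ2→M] = [24, 72]
r4 m[φ2→G] = [4, 8]
r4 m[N→φ0] = [1, 1]
r4 m[M→φ2] = [1, 1]
r4 m[E→φ0] = [40, 72]
r4 m[E→φ1] = [9, 5]
r4 m[G→φ1] = [4, 8]
r4 m[G→φ2] = [30, 45]
r5 m[φ0→N] = [360, 360]
r5 m[φ0→E] = [9, 5]
r5 m[φ1→E] = [40, 72]
r5 m[φ1→G] = [30, 45]
r5 m[φ2→M] = [120, 360]
r5 m[φ2→G] = [4, 8]
r5 m[N→φ0] = [1, 1]
r5 m[M→φ2] = [1, 1]
r5 m[E→φ0] = [40, 72]
r5 m[E→φ1] = [9, 5]
r5 m[G→φ1] = [4, 8]
r5 m[G→φ2] = [30, 45]
r6 m[φ0→N] = [360, 360]
r6 m[φ0→E] = [9, 5]
r6 m[φ1→E] = [40, 72]
r6 m[φ1→G] = [30, 45]
r6 m[φ2→M] = [120, 360]
r6 m[φ2→G] = [4, 8]
r6 m[N→φ0] = [1, 1]
r6 m[M→φ2] = [1, 1]
r6 m[E→φ0] = [40, 72]
r6 m[E→φ1] = [9, 5]
r6 m[G→φ1] = [4, 8]
r6 m[G→φ2] = [30, 45]
fixed point reached at round 6
traceback from N: (N=0, M=1, E=1, G=1), score=360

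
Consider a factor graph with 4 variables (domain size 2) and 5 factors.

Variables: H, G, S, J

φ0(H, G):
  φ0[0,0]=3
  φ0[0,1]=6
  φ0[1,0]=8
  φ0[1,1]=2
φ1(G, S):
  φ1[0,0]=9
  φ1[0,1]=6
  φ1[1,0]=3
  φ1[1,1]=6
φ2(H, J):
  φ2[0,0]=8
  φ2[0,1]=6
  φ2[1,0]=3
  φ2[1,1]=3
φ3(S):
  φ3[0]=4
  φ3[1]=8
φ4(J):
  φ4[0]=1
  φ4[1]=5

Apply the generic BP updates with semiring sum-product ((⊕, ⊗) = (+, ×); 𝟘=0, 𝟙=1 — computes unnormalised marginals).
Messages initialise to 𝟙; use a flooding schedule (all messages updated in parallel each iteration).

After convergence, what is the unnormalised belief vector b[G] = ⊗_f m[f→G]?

init: all messages = 𝟙 over 2 values
r1 m[φ0→H] = [9, 10]
r1 m[φ0→G] = [11, 8]
r1 m[φ1→G] = [15, 9]
r1 m[φ1→S] = [12, 12]
r1 m[φ2→H] = [14, 6]
r1 m[φ2→J] = [11, 9]
r1 m[φ3→S] = [4, 8]
r1 m[φ4→J] = [1, 5]
r1 m[H→φ0] = [1, 1]
r1 m[H→φ2] = [1, 1]
r1 m[G→φ0] = [1, 1]
r1 m[G→φ1] = [1, 1]
r1 m[S→φ1] = [1, 1]
r1 m[S→φ3] = [1, 1]
r1 m[J→φ2] = [1, 1]
r1 m[J→φ4] = [1, 1]
r2 m[φ0→H] = [9, 10]
r2 m[φ0→G] = [11, 8]
r2 m[φ1→G] = [15, 9]
r2 m[φ1→S] = [12, 12]
r2 m[φ2→H] = [14, 6]
r2 m[φ2→J] = [11, 9]
r2 m[φ3→S] = [4, 8]
r2 m[φ4→J] = [1, 5]
r2 m[H→φ0] = [14, 6]
r2 m[H→φ2] = [9, 10]
r2 m[G→φ0] = [15, 9]
r2 m[G→φ1] = [11, 8]
r2 m[S→φ1] = [4, 8]
r2 m[S→φ3] = [12, 12]
r2 m[J→φ2] = [1, 5]
r2 m[J→φ4] = [11, 9]
r3 m[φ0→H] = [99, 138]
r3 m[φ0→G] = [90, 96]
r3 m[φ1→G] = [84, 60]
r3 m[φ1→S] = [123, 114]
r3 m[φ2→H] = [38, 18]
r3 m[φ2→J] = [102, 84]
r3 m[φ3→S] = [4, 8]
r3 m[φ4→J] = [1, 5]
r3 m[H→φ0] = [14, 6]
r3 m[H→φ2] = [9, 10]
r3 m[G→φ0] = [15, 9]
r3 m[G→φ1] = [11, 8]
r3 m[S→φ1] = [4, 8]
r3 m[S→φ3] = [12, 12]
r3 m[J→φ2] = [1, 5]
r3 m[J→φ4] = [11, 9]
r4 m[φ0→H] = [99, 138]
r4 m[φ0→G] = [90, 96]
r4 m[φ1→G] = [84, 60]
r4 m[φ1→S] = [123, 114]
r4 m[φ2→H] = [38, 18]
r4 m[φ2→J] = [102, 84]
r4 m[φ3→S] = [4, 8]
r4 m[φ4→J] = [1, 5]
r4 m[H→φ0] = [38, 18]
r4 m[H→φ2] = [99, 138]
r4 m[G→φ0] = [84, 60]
r4 m[G→φ1] = [90, 96]
r4 m[S→φ1] = [4, 8]
r4 m[S→φ3] = [123, 114]
r4 m[J→φ2] = [1, 5]
r4 m[J→φ4] = [102, 84]
r5 m[φ0→H] = [612, 792]
r5 m[φ0→G] = [258, 264]
r5 m[φ1→G] = [84, 60]
r5 m[φ1→S] = [1098, 1116]
r5 m[φ2→H] = [38, 18]
r5 m[φ2→J] = [1206, 1008]
r5 m[φ3→S] = [4, 8]
r5 m[φ4→J] = [1, 5]
r5 m[H→φ0] = [38, 18]
r5 m[H→φ2] = [99, 138]
r5 m[G→φ0] = [84, 60]
r5 m[G→φ1] = [90, 96]
r5 m[S→φ1] = [4, 8]
r5 m[S→φ3] = [123, 114]
r5 m[J→φ2] = [1, 5]
r5 m[J→φ4] = [102, 84]
r6 m[φ0→H] = [612, 792]
r6 m[φ0→G] = [258, 264]
r6 m[φ1→G] = [84, 60]
r6 m[φ1→S] = [1098, 1116]
r6 m[φ2→H] = [38, 18]
r6 m[φ2→J] = [1206, 1008]
r6 m[φ3→S] = [4, 8]
r6 m[φ4→J] = [1, 5]
r6 m[H→φ0] = [38, 18]
r6 m[H→φ2] = [612, 792]
r6 m[G→φ0] = [84, 60]
r6 m[G→φ1] = [258, 264]
r6 m[S→φ1] = [4, 8]
r6 m[S→φ3] = [1098, 1116]
r6 m[J→φ2] = [1, 5]
r6 m[J→φ4] = [1206, 1008]
r7 m[φ0→H] = [612, 792]
r7 m[φ0→G] = [258, 264]
r7 m[φ1→G] = [84, 60]
r7 m[φ1→S] = [3114, 3132]
r7 m[φ2→H] = [38, 18]
r7 m[φ2→J] = [7272, 6048]
r7 m[φ3→S] = [4, 8]
r7 m[φ4→J] = [1, 5]
r7 m[H→φ0] = [38, 18]
r7 m[H→φ2] = [612, 792]
r7 m[G→φ0] = [84, 60]
r7 m[G→φ1] = [258, 264]
r7 m[S→φ1] = [4, 8]
r7 m[S→φ3] = [1098, 1116]
r7 m[J→φ2] = [1, 5]
r7 m[J→φ4] = [1206, 1008]
r8 m[φ0→H] = [612, 792]
r8 m[φ0→G] = [258, 264]
r8 m[φ1→G] = [84, 60]
r8 m[φ1→S] = [3114, 3132]
r8 m[φ2→H] = [38, 18]
r8 m[φ2→J] = [7272, 6048]
r8 m[φ3→S] = [4, 8]
r8 m[φ4→J] = [1, 5]
r8 m[H→φ0] = [38, 18]
r8 m[H→φ2] = [612, 792]
r8 m[G→φ0] = [84, 60]
r8 m[G→φ1] = [258, 264]
r8 m[S→φ1] = [4, 8]
r8 m[S→φ3] = [3114, 3132]
r8 m[J→φ2] = [1, 5]
r8 m[J→φ4] = [7272, 6048]
r9 m[φ0→H] = [612, 792]
r9 m[φ0→G] = [258, 264]
r9 m[φ1→G] = [84, 60]
r9 m[φ1→S] = [3114, 3132]
r9 m[φ2→H] = [38, 18]
r9 m[φ2→J] = [7272, 6048]
r9 m[φ3→S] = [4, 8]
r9 m[φ4→J] = [1, 5]
r9 m[H→φ0] = [38, 18]
r9 m[H→φ2] = [612, 792]
r9 m[G→φ0] = [84, 60]
r9 m[G→φ1] = [258, 264]
r9 m[S→φ1] = [4, 8]
r9 m[S→φ3] = [3114, 3132]
r9 m[J→φ2] = [1, 5]
r9 m[J→φ4] = [7272, 6048]
fixed point reached at round 9
b[G] = ⊗ incoming = [21672, 15840]

b[G] = [21672, 15840]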